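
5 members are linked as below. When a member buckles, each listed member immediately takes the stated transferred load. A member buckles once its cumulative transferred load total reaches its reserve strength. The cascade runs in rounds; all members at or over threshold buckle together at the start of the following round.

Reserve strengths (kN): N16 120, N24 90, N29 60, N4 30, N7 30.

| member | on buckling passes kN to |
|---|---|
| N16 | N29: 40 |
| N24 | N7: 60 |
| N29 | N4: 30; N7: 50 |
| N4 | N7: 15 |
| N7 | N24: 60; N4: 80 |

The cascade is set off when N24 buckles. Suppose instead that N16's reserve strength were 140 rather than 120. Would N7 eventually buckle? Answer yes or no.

yes

With N16's reserve strength at 140:
Round 1 — N24 buckles (initial).
  N7: +60 → 60 ≥ 30
Round 2 — N7 buckles.
  N4: +80 → 80 ≥ 30
Round 3 — N4 buckles.
No further bucklings.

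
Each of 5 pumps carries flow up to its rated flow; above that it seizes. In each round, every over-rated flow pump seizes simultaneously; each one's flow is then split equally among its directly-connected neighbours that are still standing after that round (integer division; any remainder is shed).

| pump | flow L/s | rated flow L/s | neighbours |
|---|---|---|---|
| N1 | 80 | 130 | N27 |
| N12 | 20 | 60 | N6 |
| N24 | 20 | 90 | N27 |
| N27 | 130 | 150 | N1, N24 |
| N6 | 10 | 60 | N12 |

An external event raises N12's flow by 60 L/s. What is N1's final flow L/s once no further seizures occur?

80

Round 1 — N12 at 80 > 60. N12 seizes.
  N12 sheds 80 L/s to N6: 80 each.
    N6: 10+80 = 90 > 60
Round 2 — N6 seizes.
  N6 sheds 90 L/s: no online neighbours, lost.
No further seizures.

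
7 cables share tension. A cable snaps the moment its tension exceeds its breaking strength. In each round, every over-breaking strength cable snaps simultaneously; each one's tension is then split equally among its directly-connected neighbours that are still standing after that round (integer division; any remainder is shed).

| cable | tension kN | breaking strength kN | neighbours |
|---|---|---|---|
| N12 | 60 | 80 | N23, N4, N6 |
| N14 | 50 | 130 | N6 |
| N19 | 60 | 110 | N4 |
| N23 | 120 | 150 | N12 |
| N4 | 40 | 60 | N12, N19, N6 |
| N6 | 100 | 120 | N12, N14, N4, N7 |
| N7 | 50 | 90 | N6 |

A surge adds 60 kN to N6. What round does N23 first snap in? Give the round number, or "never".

Round 1 — N6 at 160 > 120. N6 snaps.
  N6 sheds 160 kN to N12, N14, N4, N7: 40 each.
    N12: 60+40 = 100 > 80
    N14: 50+40 = 90 ≤ 130
    N4: 40+40 = 80 > 60
    N7: 50+40 = 90 ≤ 90
Round 2 — N12, N4 snap.
  N12 sheds 100 kN to N23: 100 each.
    N23: 120+100 = 220 > 150
  N4 sheds 80 kN to N19: 80 each.
    N19: 60+80 = 140 > 110
Round 3 — N19, N23 snap.
  N19 sheds 140 kN: no online neighbours, lost.
  N23 sheds 220 kN: no online neighbours, lost.
No further breaks.

3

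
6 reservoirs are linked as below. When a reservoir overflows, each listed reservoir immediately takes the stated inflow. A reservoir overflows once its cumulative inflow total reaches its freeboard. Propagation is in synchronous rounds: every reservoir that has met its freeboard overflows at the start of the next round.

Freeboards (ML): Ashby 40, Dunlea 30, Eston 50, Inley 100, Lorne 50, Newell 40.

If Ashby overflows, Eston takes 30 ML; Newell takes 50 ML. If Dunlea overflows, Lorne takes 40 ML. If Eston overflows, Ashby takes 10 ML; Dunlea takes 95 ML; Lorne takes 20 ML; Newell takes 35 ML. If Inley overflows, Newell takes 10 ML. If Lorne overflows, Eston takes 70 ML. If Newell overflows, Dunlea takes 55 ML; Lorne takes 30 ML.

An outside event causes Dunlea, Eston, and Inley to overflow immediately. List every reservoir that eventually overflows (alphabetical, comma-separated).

Dunlea, Eston, Inley, Lorne, Newell

Round 1 — Dunlea, Eston, Inley overflow (initial).
  Ashby: +10 → 10 < 40
  Lorne: +40+20 → 60 ≥ 50
  Newell: +35+10 → 45 ≥ 40
Round 2 — Lorne, Newell overflow.
No further overflows.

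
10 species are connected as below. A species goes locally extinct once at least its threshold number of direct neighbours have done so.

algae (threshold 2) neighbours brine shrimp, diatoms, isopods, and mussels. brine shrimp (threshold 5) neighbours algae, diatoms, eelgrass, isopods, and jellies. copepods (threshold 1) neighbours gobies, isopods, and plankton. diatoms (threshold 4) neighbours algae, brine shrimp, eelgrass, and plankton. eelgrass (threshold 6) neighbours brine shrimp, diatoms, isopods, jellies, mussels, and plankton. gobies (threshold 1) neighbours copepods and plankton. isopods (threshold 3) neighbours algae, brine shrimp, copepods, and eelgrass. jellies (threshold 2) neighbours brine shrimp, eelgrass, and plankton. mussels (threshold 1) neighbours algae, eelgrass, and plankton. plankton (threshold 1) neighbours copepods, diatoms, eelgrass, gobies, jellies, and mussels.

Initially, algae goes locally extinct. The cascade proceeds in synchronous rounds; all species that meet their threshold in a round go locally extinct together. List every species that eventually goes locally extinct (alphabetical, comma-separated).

Round 1 — algae goes locally extinct (initial).
Round 2 — checking thresholds:
  brine shrimp: 1 of 5 neighbours < 5, holds.
  diatoms: 1 of 4 neighbours < 4, holds.
  isopods: 1 of 4 neighbours < 3, holds.
  mussels: 1 of 3 neighbours ≥ 1, goes locally extinct.
Round 3 — checking thresholds:
  brine shrimp: 1 of 5 neighbours < 5, holds.
  diatoms: 1 of 4 neighbours < 4, holds.
  eelgrass: 1 of 6 neighbours < 6, holds.
  isopods: 1 of 4 neighbours < 3, holds.
  plankton: 1 of 6 neighbours ≥ 1, goes locally extinct.
Round 4 — checking thresholds:
  brine shrimp: 1 of 5 neighbours < 5, holds.
  copepods: 1 of 3 neighbours ≥ 1, goes locally extinct.
  diatoms: 2 of 4 neighbours < 4, holds.
  eelgrass: 2 of 6 neighbours < 6, holds.
  gobies: 1 of 2 neighbours ≥ 1, goes locally extinct.
  isopods: 1 of 4 neighbours < 3, holds.
  jellies: 1 of 3 neighbours < 2, holds.
Round 5 — no new extinctions; cascade stops.

algae, copepods, gobies, mussels, plankton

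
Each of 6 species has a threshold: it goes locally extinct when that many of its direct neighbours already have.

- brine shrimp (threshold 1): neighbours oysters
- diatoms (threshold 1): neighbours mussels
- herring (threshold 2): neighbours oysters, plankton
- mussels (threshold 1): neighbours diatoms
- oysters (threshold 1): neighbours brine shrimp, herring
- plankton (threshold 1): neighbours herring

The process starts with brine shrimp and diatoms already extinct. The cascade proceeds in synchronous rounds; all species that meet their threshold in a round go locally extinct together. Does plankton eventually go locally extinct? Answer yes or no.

no

Round 1 — brine shrimp, diatoms go locally extinct (initial).
Round 2 — checking thresholds:
  mussels: 1 of 1 neighbours ≥ 1, goes locally extinct.
  oysters: 1 of 2 neighbours ≥ 1, goes locally extinct.
Round 3 — no new extinctions; cascade stops.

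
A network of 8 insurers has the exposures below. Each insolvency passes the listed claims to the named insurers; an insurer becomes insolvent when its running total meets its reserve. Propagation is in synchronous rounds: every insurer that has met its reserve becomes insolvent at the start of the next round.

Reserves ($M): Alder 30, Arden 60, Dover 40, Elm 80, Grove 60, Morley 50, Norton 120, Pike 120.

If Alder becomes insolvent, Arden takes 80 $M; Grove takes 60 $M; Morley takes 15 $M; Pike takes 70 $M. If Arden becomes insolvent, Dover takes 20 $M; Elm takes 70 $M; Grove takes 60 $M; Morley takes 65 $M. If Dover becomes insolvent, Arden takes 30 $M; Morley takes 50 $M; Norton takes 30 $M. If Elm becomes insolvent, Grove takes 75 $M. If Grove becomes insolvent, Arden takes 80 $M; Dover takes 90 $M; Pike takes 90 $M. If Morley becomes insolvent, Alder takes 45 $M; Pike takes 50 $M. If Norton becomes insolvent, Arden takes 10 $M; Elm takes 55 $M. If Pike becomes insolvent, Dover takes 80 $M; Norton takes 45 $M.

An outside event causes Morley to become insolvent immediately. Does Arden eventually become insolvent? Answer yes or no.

Round 1 — Morley becomes insolvent (initial).
  Alder: +45 → 45 ≥ 30
  Pike: +50 → 50 < 120
Round 2 — Alder becomes insolvent.
  Arden: +80 → 80 ≥ 60
  Grove: +60 → 60 ≥ 60
  Pike: +70 → 120 ≥ 120
Round 3 — Arden, Grove, Pike become insolvent.
  Dover: +20+90+80 → 190 ≥ 40
  Elm: +70 → 70 < 80
  Norton: +45 → 45 < 120
Round 4 — Dover becomes insolvent.
  Norton: +30 → 75 < 120
No further insolvencies.

yes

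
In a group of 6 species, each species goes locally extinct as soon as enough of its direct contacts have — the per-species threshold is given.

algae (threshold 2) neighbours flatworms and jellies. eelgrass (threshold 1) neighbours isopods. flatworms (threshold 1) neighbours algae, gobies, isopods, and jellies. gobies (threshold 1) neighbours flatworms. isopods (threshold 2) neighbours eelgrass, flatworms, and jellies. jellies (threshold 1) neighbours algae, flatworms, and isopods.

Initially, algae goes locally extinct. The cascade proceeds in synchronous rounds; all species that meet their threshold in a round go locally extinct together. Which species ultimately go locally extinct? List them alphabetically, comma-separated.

algae, eelgrass, flatworms, gobies, isopods, jellies

Round 1 — algae goes locally extinct (initial).
Round 2 — checking thresholds:
  flatworms: 1 of 4 neighbours ≥ 1, goes locally extinct.
  jellies: 1 of 3 neighbours ≥ 1, goes locally extinct.
Round 3 — checking thresholds:
  gobies: 1 of 1 neighbours ≥ 1, goes locally extinct.
  isopods: 2 of 3 neighbours ≥ 2, goes locally extinct.
Round 4 — checking thresholds:
  eelgrass: 1 of 1 neighbours ≥ 1, goes locally extinct.
Round 5 — no new extinctions; cascade stops.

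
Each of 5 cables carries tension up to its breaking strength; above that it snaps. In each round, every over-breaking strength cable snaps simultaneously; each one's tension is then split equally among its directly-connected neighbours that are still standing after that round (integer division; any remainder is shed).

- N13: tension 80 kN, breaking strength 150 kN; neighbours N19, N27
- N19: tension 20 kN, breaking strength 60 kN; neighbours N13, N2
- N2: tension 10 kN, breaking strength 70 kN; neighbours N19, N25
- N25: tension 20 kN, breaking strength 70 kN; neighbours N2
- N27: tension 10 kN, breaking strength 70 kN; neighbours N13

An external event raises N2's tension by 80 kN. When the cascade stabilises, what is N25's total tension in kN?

65

Round 1 — N2 at 90 > 70. N2 snaps.
  N2 sheds 90 kN to N19, N25: 45 each.
    N19: 20+45 = 65 > 60
    N25: 20+45 = 65 ≤ 70
Round 2 — N19 snaps.
  N19 sheds 65 kN to N13: 65 each.
    N13: 80+65 = 145 ≤ 150
No further breaks.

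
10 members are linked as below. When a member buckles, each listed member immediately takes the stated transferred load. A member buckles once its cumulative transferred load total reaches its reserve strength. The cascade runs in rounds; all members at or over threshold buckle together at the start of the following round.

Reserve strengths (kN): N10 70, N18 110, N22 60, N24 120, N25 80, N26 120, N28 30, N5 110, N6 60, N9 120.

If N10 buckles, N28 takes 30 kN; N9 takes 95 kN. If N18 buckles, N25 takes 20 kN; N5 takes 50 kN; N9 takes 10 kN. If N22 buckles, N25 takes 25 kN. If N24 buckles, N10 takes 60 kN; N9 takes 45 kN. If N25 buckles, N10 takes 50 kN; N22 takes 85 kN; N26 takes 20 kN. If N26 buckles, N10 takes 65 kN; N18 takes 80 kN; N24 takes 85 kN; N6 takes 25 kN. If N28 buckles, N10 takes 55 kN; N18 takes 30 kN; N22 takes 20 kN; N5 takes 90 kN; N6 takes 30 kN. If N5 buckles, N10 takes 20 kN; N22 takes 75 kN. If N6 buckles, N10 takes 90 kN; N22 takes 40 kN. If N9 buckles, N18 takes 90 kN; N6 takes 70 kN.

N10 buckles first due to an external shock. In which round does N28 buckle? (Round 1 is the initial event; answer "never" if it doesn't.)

Round 1 — N10 buckles (initial).
  N28: +30 → 30 ≥ 30
  N9: +95 → 95 < 120
Round 2 — N28 buckles.
  N18: +30 → 30 < 110
  N22: +20 → 20 < 60
  N5: +90 → 90 < 110
  N6: +30 → 30 < 60
No further bucklings.

2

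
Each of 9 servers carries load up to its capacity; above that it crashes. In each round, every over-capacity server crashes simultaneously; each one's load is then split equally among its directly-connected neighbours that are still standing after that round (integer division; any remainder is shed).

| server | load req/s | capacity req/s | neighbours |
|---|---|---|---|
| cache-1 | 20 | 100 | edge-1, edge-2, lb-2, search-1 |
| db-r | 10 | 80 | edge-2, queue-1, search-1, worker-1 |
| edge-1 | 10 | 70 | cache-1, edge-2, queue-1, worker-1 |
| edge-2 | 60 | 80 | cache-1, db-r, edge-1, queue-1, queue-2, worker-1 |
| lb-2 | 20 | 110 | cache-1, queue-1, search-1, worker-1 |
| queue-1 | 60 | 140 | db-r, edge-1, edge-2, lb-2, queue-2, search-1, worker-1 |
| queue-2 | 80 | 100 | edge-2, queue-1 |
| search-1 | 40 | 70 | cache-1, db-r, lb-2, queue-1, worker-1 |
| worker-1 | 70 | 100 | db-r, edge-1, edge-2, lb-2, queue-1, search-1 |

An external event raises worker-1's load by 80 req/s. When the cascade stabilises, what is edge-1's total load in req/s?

Round 1 — worker-1 at 150 > 100. worker-1 crashes.
  worker-1 sheds 150 req/s to db-r, edge-1, edge-2, lb-2, queue-1, search-1: 25 each.
    db-r: 10+25 = 35 ≤ 80
    edge-1: 10+25 = 35 ≤ 70
    edge-2: 60+25 = 85 > 80
    lb-2: 20+25 = 45 ≤ 110
    queue-1: 60+25 = 85 ≤ 140
    search-1: 40+25 = 65 ≤ 70
Round 2 — edge-2 crashes.
  edge-2 sheds 85 req/s to cache-1, db-r, edge-1, queue-1, queue-2: 17 each.
    cache-1: 20+17 = 37 ≤ 100
    db-r: 35+17 = 52 ≤ 80
    edge-1: 35+17 = 52 ≤ 70
    queue-1: 85+17 = 102 ≤ 140
    queue-2: 80+17 = 97 ≤ 100
No further crashes.

52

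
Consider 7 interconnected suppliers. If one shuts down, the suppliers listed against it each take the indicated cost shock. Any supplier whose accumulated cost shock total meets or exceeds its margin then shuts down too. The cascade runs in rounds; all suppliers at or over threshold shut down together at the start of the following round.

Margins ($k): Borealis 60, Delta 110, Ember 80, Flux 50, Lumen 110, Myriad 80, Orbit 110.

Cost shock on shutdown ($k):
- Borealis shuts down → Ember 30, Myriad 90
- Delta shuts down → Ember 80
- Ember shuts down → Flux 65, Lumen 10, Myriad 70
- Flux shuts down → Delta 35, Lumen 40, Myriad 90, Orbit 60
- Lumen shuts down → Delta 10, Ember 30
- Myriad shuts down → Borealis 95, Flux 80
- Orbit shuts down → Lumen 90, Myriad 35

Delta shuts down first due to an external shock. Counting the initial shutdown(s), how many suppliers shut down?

Round 1 — Delta shuts down (initial).
  Ember: +80 → 80 ≥ 80
Round 2 — Ember shuts down.
  Flux: +65 → 65 ≥ 50
  Lumen: +10 → 10 < 110
  Myriad: +70 → 70 < 80
Round 3 — Flux shuts down.
  Lumen: +40 → 50 < 110
  Myriad: +90 → 160 ≥ 80
  Orbit: +60 → 60 < 110
Round 4 — Myriad shuts down.
  Borealis: +95 → 95 ≥ 60
Round 5 — Borealis shuts down.
No further shutdowns.

5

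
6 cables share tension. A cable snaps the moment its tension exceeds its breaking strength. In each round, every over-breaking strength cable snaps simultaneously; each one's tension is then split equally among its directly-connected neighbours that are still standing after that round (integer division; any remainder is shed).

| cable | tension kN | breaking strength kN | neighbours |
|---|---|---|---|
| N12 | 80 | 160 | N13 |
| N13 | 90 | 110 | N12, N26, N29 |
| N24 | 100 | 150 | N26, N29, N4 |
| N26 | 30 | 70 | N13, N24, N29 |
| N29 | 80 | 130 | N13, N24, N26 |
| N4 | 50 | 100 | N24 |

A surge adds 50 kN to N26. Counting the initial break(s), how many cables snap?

Round 1 — N26 at 80 > 70. N26 snaps.
  N26 sheds 80 kN to N13, N24, N29: 26 each (2 lost).
    N13: 90+26 = 116 > 110
    N24: 100+26 = 126 ≤ 150
    N29: 80+26 = 106 ≤ 130
Round 2 — N13 snaps.
  N13 sheds 116 kN to N12, N29: 58 each.
    N12: 80+58 = 138 ≤ 160
    N29: 106+58 = 164 > 130
Round 3 — N29 snaps.
  N29 sheds 164 kN to N24: 164 each.
    N24: 126+164 = 290 > 150
Round 4 — N24 snaps.
  N24 sheds 290 kN to N4: 290 each.
    N4: 50+290 = 340 > 100
Round 5 — N4 snaps.
  N4 sheds 340 kN: no online neighbours, lost.
No further breaks.

5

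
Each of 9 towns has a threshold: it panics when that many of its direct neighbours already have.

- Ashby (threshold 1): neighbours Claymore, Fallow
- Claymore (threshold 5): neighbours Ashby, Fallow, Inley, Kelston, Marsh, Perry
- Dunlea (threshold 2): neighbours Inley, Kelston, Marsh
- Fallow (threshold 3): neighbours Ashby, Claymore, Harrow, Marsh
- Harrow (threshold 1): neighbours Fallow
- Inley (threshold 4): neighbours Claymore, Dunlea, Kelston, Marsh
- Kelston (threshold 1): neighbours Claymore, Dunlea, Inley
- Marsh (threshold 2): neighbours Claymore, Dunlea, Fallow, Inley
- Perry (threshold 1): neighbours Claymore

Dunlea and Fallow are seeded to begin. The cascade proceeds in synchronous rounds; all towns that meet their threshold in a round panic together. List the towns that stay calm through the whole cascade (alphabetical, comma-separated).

Claymore, Inley, Perry

Round 1 — Dunlea, Fallow panic (initial).
Round 2 — checking thresholds:
  Ashby: 1 of 2 neighbours ≥ 1, panics.
  Claymore: 1 of 6 neighbours < 5, holds.
  Harrow: 1 of 1 neighbours ≥ 1, panics.
  Inley: 1 of 4 neighbours < 4, holds.
  Kelston: 1 of 3 neighbours ≥ 1, panics.
  Marsh: 2 of 4 neighbours ≥ 2, panics.
Round 3 — no new panics; cascade stops.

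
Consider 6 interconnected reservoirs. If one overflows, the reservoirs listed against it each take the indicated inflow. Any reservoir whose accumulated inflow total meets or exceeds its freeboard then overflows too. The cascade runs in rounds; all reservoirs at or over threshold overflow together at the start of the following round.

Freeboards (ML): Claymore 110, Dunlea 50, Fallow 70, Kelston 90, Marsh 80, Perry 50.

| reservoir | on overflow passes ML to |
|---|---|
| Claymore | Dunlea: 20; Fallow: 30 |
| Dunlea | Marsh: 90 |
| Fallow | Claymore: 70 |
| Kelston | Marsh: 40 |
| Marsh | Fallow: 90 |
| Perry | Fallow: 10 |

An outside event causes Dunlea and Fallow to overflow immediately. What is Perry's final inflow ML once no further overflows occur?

Round 1 — Dunlea, Fallow overflow (initial).
  Claymore: +70 → 70 < 110
  Marsh: +90 → 90 ≥ 80
Round 2 — Marsh overflows.
No further overflows.

0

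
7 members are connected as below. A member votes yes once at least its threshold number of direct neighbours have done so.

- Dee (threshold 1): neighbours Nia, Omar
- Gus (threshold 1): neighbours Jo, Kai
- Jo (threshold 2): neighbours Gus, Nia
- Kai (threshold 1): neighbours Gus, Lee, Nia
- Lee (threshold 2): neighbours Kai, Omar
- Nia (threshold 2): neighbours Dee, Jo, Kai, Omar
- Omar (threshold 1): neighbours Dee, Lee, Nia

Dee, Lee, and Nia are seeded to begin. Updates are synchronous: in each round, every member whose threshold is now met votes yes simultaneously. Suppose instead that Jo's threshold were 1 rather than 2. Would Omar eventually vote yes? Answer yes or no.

With Jo's threshold at 1:
Round 1 — Dee, Lee, Nia vote yes (initial).
Round 2 — checking thresholds:
  Jo: 1 of 2 neighbours ≥ 1, votes yes.
  Kai: 2 of 3 neighbours ≥ 1, votes yes.
  Omar: 3 of 3 neighbours ≥ 1, votes yes.
Round 3 — checking thresholds:
  Gus: 2 of 2 neighbours ≥ 1, votes yes.
Round 4 — no new yes votes; cascade stops.

yes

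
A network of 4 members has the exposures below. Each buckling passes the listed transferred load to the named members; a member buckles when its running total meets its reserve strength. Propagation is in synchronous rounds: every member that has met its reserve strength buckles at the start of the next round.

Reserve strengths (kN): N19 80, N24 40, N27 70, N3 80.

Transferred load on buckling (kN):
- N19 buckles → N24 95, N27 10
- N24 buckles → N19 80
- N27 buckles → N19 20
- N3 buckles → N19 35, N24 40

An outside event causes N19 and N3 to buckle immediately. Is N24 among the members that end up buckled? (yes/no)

Round 1 — N19, N3 buckle (initial).
  N24: +95+40 → 135 ≥ 40
  N27: +10 → 10 < 70
Round 2 — N24 buckles.
No further bucklings.

yes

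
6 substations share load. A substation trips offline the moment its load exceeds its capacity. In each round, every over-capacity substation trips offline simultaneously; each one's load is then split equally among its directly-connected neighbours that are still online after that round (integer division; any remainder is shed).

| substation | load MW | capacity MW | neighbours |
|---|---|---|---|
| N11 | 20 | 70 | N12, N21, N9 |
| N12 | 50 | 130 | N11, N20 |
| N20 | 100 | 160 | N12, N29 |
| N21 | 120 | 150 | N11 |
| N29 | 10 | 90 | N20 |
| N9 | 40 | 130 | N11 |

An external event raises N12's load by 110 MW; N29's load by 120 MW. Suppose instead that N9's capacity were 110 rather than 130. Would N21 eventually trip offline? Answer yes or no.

With N9's capacity at 110:
Round 1 — N12 at 160 > 130; N29 at 130 > 90. N12, N29 trip offline.
  N12 sheds 160 MW to N11, N20: 80 each.
    N11: 20+80 = 100 > 70
    N20: 100+80 = 180 > 160
  N29 sheds 130 MW to N20: 130 each.
    N20: 180+130 = 310 > 160
Round 2 — N11, N20 trip offline.
  N11 sheds 100 MW to N21, N9: 50 each.
    N21: 120+50 = 170 > 150
    N9: 40+50 = 90 ≤ 110
  N20 sheds 310 MW: no online neighbours, lost.
Round 3 — N21 trips offline.
  N21 sheds 170 MW: no online neighbours, lost.
No further trips.

yes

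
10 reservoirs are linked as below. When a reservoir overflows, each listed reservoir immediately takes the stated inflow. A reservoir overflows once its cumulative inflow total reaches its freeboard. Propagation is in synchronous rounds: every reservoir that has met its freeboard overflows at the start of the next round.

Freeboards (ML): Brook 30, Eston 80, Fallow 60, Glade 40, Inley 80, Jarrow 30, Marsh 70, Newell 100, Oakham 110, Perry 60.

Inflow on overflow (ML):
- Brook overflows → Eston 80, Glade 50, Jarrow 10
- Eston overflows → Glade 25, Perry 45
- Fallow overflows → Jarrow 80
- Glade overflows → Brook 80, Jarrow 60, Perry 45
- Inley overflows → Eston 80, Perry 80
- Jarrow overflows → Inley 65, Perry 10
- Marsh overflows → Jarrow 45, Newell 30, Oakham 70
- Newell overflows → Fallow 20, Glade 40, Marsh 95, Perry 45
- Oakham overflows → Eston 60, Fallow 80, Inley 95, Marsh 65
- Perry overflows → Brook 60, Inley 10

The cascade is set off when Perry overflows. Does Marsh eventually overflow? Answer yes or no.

no

Round 1 — Perry overflows (initial).
  Brook: +60 → 60 ≥ 30
  Inley: +10 → 10 < 80
Round 2 — Brook overflows.
  Eston: +80 → 80 ≥ 80
  Glade: +50 → 50 ≥ 40
  Jarrow: +10 → 10 < 30
Round 3 — Eston, Glade overflow.
  Jarrow: +60 → 70 ≥ 30
Round 4 — Jarrow overflows.
  Inley: +65 → 75 < 80
No further overflows.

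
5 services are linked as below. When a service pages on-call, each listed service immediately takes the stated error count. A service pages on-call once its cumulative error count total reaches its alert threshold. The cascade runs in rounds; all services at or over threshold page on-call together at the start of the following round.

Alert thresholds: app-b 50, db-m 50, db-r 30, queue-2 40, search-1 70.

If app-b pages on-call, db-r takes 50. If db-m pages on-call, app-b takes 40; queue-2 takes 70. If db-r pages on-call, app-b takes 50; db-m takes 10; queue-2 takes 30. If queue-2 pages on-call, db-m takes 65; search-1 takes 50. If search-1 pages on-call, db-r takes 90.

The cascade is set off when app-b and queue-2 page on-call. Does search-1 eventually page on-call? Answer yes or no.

Round 1 — app-b, queue-2 page on-call (initial).
  db-m: +65 → 65 ≥ 50
  db-r: +50 → 50 ≥ 30
  search-1: +50 → 50 < 70
Round 2 — db-m, db-r page on-call.
No further pages.

no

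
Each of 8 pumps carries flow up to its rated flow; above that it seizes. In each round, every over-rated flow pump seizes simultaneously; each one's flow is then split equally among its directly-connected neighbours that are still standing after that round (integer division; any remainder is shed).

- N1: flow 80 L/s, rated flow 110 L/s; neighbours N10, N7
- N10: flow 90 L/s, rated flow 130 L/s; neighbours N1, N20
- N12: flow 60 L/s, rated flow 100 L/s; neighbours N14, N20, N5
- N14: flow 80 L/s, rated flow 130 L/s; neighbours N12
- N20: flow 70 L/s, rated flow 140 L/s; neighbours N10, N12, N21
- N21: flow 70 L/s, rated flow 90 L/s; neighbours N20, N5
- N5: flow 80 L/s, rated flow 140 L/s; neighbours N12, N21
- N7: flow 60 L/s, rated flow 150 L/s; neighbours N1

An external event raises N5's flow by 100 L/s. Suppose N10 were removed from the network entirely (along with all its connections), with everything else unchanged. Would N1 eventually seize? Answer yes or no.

no

With N10 removed:
Round 1 — N5 at 180 > 140. N5 seizes.
  N5 sheds 180 L/s to N12, N21: 90 each.
    N12: 60+90 = 150 > 100
    N21: 70+90 = 160 > 90
Round 2 — N12, N21 seize.
  N12 sheds 150 L/s to N14, N20: 75 each.
    N14: 80+75 = 155 > 130
    N20: 70+75 = 145 > 140
  N21 sheds 160 L/s to N20: 160 each.
    N20: 145+160 = 305 > 140
Round 3 — N14, N20 seize.
  N14 sheds 155 L/s: no online neighbours, lost.
  N20 sheds 305 L/s: no online neighbours, lost.
No further seizures.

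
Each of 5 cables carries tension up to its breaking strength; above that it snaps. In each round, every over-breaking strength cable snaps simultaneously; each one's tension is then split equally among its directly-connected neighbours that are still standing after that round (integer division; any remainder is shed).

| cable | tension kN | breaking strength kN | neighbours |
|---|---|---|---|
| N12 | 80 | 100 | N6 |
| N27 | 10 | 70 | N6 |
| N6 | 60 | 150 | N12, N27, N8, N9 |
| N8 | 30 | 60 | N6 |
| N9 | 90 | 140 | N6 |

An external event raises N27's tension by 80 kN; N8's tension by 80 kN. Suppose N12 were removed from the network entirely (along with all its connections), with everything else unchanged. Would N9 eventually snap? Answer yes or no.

yes

With N12 removed:
Round 1 — N27 at 90 > 70; N8 at 110 > 60. N27, N8 snap.
  N27 sheds 90 kN to N6: 90 each.
    N6: 60+90 = 150 ≤ 150
  N8 sheds 110 kN to N6: 110 each.
    N6: 150+110 = 260 > 150
Round 2 — N6 snaps.
  N6 sheds 260 kN to N9: 260 each.
    N9: 90+260 = 350 > 140
Round 3 — N9 snaps.
  N9 sheds 350 kN: no online neighbours, lost.
No further breaks.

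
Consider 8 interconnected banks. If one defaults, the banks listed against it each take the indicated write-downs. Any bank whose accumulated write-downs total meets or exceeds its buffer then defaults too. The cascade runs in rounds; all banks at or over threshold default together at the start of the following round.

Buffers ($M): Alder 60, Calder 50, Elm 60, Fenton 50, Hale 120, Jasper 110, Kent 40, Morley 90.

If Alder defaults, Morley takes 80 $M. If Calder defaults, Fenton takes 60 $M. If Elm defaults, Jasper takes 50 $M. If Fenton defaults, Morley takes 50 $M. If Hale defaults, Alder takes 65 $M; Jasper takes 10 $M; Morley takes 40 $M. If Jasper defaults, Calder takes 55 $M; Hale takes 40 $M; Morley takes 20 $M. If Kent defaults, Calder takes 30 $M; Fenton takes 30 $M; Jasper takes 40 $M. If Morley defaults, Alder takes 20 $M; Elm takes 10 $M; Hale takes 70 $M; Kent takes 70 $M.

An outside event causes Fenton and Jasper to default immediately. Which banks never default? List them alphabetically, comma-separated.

Alder, Elm, Hale, Kent, Morley

Round 1 — Fenton, Jasper default (initial).
  Calder: +55 → 55 ≥ 50
  Hale: +40 → 40 < 120
  Morley: +50+20 → 70 < 90
Round 2 — Calder defaults.
No further defaults.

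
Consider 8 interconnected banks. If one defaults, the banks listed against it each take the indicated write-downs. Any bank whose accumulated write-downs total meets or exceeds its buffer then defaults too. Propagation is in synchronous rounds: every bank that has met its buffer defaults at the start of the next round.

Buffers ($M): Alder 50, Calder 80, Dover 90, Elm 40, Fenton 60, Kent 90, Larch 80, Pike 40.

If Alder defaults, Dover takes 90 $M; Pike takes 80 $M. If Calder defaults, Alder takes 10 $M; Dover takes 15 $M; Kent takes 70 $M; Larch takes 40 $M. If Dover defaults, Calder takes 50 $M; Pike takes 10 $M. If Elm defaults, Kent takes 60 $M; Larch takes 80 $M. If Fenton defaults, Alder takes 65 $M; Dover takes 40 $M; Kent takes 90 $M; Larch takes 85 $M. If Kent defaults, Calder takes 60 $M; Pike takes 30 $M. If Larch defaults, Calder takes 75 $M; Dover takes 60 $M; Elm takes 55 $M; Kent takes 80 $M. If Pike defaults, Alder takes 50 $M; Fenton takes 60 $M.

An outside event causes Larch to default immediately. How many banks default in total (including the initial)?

Round 1 — Larch defaults (initial).
  Calder: +75 → 75 < 80
  Dover: +60 → 60 < 90
  Elm: +55 → 55 ≥ 40
  Kent: +80 → 80 < 90
Round 2 — Elm defaults.
  Kent: +60 → 140 ≥ 90
Round 3 — Kent defaults.
  Calder: +60 → 135 ≥ 80
  Pike: +30 → 30 < 40
Round 4 — Calder defaults.
  Alder: +10 → 10 < 50
  Dover: +15 → 75 < 90
No further defaults.

4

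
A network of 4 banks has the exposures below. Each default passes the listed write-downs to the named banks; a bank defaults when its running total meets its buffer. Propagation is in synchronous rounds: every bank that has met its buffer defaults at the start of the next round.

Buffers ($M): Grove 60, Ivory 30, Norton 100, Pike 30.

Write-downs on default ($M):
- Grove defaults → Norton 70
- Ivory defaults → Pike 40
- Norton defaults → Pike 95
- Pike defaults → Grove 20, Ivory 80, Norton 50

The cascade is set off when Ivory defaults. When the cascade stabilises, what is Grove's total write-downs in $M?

Round 1 — Ivory defaults (initial).
  Pike: +40 → 40 ≥ 30
Round 2 — Pike defaults.
  Grove: +20 → 20 < 60
  Norton: +50 → 50 < 100
No further defaults.

20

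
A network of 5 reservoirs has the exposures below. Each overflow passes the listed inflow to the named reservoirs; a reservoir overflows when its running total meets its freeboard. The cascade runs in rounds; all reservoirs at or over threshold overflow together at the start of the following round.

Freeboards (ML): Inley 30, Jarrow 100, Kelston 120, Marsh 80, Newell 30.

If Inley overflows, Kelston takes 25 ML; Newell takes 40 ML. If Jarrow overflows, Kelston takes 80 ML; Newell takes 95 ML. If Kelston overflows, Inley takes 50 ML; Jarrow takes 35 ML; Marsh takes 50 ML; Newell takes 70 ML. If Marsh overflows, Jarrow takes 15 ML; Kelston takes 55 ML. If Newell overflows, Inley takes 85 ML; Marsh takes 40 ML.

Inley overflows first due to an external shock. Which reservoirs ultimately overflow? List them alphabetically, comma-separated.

Round 1 — Inley overflows (initial).
  Kelston: +25 → 25 < 120
  Newell: +40 → 40 ≥ 30
Round 2 — Newell overflows.
  Marsh: +40 → 40 < 80
No further overflows.

Inley, Newell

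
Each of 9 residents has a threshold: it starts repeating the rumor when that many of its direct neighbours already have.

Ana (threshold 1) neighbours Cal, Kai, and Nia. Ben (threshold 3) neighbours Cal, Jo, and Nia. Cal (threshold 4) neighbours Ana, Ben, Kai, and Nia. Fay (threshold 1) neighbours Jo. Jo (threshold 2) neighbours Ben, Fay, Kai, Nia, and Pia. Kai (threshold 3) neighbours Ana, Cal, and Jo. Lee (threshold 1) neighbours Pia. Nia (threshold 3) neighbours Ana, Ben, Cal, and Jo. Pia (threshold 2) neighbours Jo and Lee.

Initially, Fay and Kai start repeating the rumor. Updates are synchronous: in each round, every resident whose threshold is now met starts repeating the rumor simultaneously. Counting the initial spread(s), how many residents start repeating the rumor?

Round 1 — Fay, Kai start repeating the rumor (initial).
Round 2 — checking thresholds:
  Ana: 1 of 3 neighbours ≥ 1, starts repeating the rumor.
  Cal: 1 of 4 neighbours < 4, holds.
  Jo: 2 of 5 neighbours ≥ 2, starts repeating the rumor.
Round 3 — no new spreads; cascade stops.

4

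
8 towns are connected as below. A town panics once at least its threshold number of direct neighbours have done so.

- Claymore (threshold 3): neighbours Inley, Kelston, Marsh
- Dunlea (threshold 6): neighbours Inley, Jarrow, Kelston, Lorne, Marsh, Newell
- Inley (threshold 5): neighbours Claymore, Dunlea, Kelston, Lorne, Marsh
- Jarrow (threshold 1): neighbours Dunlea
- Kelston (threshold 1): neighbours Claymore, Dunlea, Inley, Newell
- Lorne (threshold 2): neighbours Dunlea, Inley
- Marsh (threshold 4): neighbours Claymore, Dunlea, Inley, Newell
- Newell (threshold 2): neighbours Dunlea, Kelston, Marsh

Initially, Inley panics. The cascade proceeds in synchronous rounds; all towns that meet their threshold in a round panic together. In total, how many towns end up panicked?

Round 1 — Inley panics (initial).
Round 2 — checking thresholds:
  Claymore: 1 of 3 neighbours < 3, not yet.
  Dunlea: 1 of 6 neighbours < 6, not yet.
  Kelston: 1 of 4 neighbours ≥ 1, panics.
  Lorne: 1 of 2 neighbours < 2, not yet.
  Marsh: 1 of 4 neighbours < 4, not yet.
Round 3 — no new panics; cascade stops.

2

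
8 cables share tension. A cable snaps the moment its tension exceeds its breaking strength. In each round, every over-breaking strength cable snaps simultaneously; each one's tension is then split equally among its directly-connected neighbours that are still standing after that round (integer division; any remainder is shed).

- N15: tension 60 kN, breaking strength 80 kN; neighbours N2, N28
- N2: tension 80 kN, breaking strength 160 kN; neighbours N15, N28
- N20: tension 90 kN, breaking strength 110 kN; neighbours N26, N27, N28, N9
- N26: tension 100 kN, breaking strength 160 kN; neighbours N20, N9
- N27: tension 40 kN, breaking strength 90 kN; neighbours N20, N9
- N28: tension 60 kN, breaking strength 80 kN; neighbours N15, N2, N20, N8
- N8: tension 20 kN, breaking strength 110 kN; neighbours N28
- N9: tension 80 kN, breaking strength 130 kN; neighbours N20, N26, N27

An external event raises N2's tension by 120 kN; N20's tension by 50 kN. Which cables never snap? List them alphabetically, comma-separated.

N26, N27, N9

Round 1 — N2 at 200 > 160; N20 at 140 > 110. N2, N20 snap.
  N2 sheds 200 kN to N15, N28: 100 each.
    N15: 60+100 = 160 > 80
    N28: 60+100 = 160 > 80
  N20 sheds 140 kN to N26, N27, N28, N9: 35 each.
    N26: 100+35 = 135 ≤ 160
    N27: 40+35 = 75 ≤ 90
    N28: 160+35 = 195 > 80
    N9: 80+35 = 115 ≤ 130
Round 2 — N15, N28 snap.
  N15 sheds 160 kN: no online neighbours, lost.
  N28 sheds 195 kN to N8: 195 each.
    N8: 20+195 = 215 > 110
Round 3 — N8 snaps.
  N8 sheds 215 kN: no online neighbours, lost.
No further breaks.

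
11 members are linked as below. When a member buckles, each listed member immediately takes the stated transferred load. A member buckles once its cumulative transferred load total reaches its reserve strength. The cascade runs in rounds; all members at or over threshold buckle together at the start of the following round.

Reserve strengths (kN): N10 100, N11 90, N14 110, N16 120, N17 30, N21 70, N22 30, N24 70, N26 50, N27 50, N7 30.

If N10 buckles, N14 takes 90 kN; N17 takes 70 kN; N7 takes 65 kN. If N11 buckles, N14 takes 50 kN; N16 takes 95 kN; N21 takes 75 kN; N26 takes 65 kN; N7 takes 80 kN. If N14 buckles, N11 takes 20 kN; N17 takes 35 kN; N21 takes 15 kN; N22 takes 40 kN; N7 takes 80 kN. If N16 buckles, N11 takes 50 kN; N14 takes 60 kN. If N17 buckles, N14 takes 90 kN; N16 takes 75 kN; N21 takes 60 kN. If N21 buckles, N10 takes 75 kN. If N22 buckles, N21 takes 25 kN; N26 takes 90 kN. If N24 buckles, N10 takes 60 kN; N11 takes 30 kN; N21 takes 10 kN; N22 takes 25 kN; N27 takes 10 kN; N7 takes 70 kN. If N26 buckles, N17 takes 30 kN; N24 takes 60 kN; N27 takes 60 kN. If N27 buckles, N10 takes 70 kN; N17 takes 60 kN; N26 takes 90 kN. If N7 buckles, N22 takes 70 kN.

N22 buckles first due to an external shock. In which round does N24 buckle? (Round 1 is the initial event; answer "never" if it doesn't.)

never

Round 1 — N22 buckles (initial).
  N21: +25 → 25 < 70
  N26: +90 → 90 ≥ 50
Round 2 — N26 buckles.
  N17: +30 → 30 ≥ 30
  N24: +60 → 60 < 70
  N27: +60 → 60 ≥ 50
Round 3 — N17, N27 buckle.
  N10: +70 → 70 < 100
  N14: +90 → 90 < 110
  N16: +75 → 75 < 120
  N21: +60 → 85 ≥ 70
Round 4 — N21 buckles.
  N10: +75 → 145 ≥ 100
Round 5 — N10 buckles.
  N14: +90 → 180 ≥ 110
  N7: +65 → 65 ≥ 30
Round 6 — N14, N7 buckle.
  N11: +20 → 20 < 90
No further bucklings.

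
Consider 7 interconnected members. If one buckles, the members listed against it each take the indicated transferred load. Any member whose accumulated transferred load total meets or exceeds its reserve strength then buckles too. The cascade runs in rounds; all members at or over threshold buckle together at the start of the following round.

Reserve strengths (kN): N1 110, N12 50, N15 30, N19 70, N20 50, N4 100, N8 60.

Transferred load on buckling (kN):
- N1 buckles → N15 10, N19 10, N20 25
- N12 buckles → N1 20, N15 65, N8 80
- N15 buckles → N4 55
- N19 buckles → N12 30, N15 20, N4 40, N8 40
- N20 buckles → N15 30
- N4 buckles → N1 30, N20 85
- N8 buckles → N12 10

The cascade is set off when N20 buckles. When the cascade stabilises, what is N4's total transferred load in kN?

55

Round 1 — N20 buckles (initial).
  N15: +30 → 30 ≥ 30
Round 2 — N15 buckles.
  N4: +55 → 55 < 100
No further bucklings.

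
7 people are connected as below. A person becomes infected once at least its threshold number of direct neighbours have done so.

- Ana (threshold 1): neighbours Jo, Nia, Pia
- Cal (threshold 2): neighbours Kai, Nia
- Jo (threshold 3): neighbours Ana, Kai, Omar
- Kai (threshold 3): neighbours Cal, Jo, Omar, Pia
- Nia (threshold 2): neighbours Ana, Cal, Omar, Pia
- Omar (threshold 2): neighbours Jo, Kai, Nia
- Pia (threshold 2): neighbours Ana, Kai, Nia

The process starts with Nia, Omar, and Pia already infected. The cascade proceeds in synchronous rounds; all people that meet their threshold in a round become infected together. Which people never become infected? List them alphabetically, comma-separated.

Round 1 — Nia, Omar, Pia become infected (initial).
Round 2 — checking thresholds:
  Ana: 2 of 3 neighbours ≥ 1, becomes infected.
  Cal: 1 of 2 neighbours < 2, not yet.
  Jo: 1 of 3 neighbours < 3, not yet.
  Kai: 2 of 4 neighbours < 3, not yet.
Round 3 — no new infections; cascade stops.

Cal, Jo, Kai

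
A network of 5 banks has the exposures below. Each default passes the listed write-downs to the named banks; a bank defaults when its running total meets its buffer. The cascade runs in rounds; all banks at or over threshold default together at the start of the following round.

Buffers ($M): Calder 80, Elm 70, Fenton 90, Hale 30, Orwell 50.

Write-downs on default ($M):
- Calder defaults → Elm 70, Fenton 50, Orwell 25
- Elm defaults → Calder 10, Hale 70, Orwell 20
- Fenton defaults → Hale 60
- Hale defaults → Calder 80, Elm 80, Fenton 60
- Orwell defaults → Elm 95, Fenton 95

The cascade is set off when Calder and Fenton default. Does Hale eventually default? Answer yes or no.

yes

Round 1 — Calder, Fenton default (initial).
  Elm: +70 → 70 ≥ 70
  Hale: +60 → 60 ≥ 30
  Orwell: +25 → 25 < 50
Round 2 — Elm, Hale default.
  Orwell: +20 → 45 < 50
No further defaults.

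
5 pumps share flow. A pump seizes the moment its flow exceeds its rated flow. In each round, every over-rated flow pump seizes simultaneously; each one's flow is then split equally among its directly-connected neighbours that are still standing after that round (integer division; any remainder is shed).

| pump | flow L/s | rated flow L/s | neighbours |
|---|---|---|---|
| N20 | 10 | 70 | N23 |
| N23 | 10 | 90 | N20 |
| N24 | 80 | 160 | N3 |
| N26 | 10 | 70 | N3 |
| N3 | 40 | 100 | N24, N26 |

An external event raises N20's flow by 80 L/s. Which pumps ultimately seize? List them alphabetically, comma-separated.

Round 1 — N20 at 90 > 70. N20 seizes.
  N20 sheds 90 L/s to N23: 90 each.
    N23: 10+90 = 100 > 90
Round 2 — N23 seizes.
  N23 sheds 100 L/s: no online neighbours, lost.
No further seizures.

N20, N23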